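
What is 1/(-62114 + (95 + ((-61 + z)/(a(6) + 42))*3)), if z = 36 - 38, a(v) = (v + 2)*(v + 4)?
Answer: -122/7566507 ≈ -1.6124e-5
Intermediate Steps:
a(v) = (2 + v)*(4 + v)
z = -2
1/(-62114 + (95 + ((-61 + z)/(a(6) + 42))*3)) = 1/(-62114 + (95 + ((-61 - 2)/((8 + 6² + 6*6) + 42))*3)) = 1/(-62114 + (95 - 63/((8 + 36 + 36) + 42)*3)) = 1/(-62114 + (95 - 63/(80 + 42)*3)) = 1/(-62114 + (95 - 63/122*3)) = 1/(-62114 + (95 - 189/122)) = 1/(-62114 + 11401/122) = 1/(-7566507/122) = -122/7566507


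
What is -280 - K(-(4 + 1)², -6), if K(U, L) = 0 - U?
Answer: -305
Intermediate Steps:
K(U, L) = -U
-280 - K(-(4 + 1)², -6) = -280 - (-1)*(-(4 + 1)²) = -280 - (-1)*(-1*5²) = -280 - (-1)*(-1*25) = -280 - (-1)*(-25) = -280 - 1*25 = -280 - 25 = -305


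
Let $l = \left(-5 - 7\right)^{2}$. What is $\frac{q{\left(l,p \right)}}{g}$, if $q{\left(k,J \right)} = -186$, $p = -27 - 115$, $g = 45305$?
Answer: $- \frac{186}{45305} \approx -0.0041055$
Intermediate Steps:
$p = -142$
$l = 144$ ($l = \left(-12\right)^{2} = 144$)
$\frac{q{\left(l,p \right)}}{g} = - \frac{186}{45305}$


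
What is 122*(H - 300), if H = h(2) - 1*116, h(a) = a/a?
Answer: -50630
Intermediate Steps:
h(a) = 1
H = -115 (H = 1 - 1*116 = 1 - 116 = -115)
122*(H - 300) = 122*(-115 - 300) = 122*(-415) = -50630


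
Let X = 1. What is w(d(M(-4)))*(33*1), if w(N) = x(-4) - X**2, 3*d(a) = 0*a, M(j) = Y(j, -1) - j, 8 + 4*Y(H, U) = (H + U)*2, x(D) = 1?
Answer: 0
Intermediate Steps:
Y(H, U) = -2 + H/2 + U/2 (Y(H, U) = -2 + ((H + U)*2)/4 = -2 + (2*H + 2*U)/4 = -2 + (H/2 + U/2) = -2 + H/2 + U/2)
M(j) = -5/2 - j/2 (M(j) = (-2 + j/2 + (1/2)*(-1)) - j = (-2 + j/2 - 1/2) - j = (-5/2 + j/2) - j = -5/2 - j/2)
d(a) = 0 (d(a) = (0*a)/3 = (1/3)*0 = 0)
w(N) = 0 (w(N) = 1 - 1*1**2 = 1 - 1*1 = 1 - 1 = 0)
w(d(M(-4)))*(33*1) = 0*(33*1) = 0*33 = 0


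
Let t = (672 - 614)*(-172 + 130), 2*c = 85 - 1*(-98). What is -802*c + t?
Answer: -75819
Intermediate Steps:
c = 183/2 (c = (85 - 1*(-98))/2 = (85 + 98)/2 = (½)*183 = 183/2 ≈ 91.500)
t = -2436 (t = 58*(-42) = -2436)
-802*c + t = -802*183/2 - 2436 = -73383 - 2436 = -75819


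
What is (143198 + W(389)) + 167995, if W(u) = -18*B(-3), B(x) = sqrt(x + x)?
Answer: 311193 - 18*I*sqrt(6) ≈ 3.1119e+5 - 44.091*I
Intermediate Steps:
B(x) = sqrt(2)*sqrt(x) (B(x) = sqrt(2*x) = sqrt(2)*sqrt(x))
W(u) = -18*I*sqrt(6) (W(u) = -18*sqrt(2)*sqrt(-3) = -18*sqrt(2)*I*sqrt(3) = -18*I*sqrt(6))
(143198 + W(389)) + 167995 = (143198 - 18*I*sqrt(6)) + 167995 = 311193 - 18*I*sqrt(6)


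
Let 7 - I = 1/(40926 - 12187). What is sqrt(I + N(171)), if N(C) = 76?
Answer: 2*sqrt(17138042826)/28739 ≈ 9.1104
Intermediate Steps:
I = 201172/28739 (I = 7 - 1/(40926 - 12187) = 7 - 1/28739 = 201172/28739 ≈ 7.0000)
sqrt(I + N(171)) = sqrt(201172/28739 + 76) = sqrt(2385336/28739) = 2*sqrt(17138042826)/28739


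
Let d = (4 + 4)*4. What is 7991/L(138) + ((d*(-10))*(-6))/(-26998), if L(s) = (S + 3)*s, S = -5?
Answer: -108135469/3725724 ≈ -29.024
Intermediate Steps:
L(s) = -2*s (L(s) = (-5 + 3)*s = -2*s)
d = 32 (d = 8*4 = 32)
7991/L(138) + ((d*(-10))*(-6))/(-26998) = 7991/((-2*138)) + ((32*(-10))*(-6))/(-26998) = 7991/(-276) - 320*(-6)*(-1/26998) = 7991*(-1/276) + 1920*(-1/26998) = -7991/276 - 960/13499 = -108135469/3725724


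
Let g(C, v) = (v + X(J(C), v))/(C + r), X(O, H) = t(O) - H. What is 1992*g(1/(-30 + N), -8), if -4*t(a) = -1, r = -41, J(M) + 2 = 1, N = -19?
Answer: -4067/335 ≈ -12.140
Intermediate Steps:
J(M) = -1 (J(M) = -2 + 1 = -1)
t(a) = 1/4 (t(a) = -1/4*(-1) = 1/4)
X(O, H) = 1/4 - H
g(C, v) = 1/(4*(-41 + C)) (g(C, v) = (v + (1/4 - v))/(C - 41) = 1/(4*(-41 + C)))
1992*g(1/(-30 + N), -8) = 1992*(1/(4*(-41 + 1/(-30 - 19)))) = 1992*(1/(4*(-41 + 1/(-49)))) = 1992*(1/(4*(-41 - 1/49))) = 1992*(1/(4*(-2010/49))) = 1992*((1/4)*(-49/2010)) = 1992*(-49/8040) = -4067/335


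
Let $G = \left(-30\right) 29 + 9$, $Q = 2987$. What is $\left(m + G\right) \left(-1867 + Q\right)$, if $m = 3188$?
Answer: $2606240$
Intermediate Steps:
$G = -861$ ($G = -870 + 9 = -861$)
$\left(m + G\right) \left(-1867 + Q\right) = \left(3188 - 861\right) \left(-1867 + 2987\right) = 2327 \cdot 1120 = 2606240$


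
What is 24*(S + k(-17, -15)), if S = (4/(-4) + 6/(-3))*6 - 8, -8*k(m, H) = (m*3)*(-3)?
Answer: -1083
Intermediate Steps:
k(m, H) = 9*m/8 (k(m, H) = -m*3*(-3)/8 = -3*m*(-3)/8 = -(-9)*m/8 = 9*m/8)
S = -26 (S = (4*(-¼) + 6*(-⅓))*6 - 8 = (-1 - 2)*6 - 8 = -3*6 - 8 = -18 - 8 = -26)
24*(S + k(-17, -15)) = 24*(-26 + (9/8)*(-17)) = 24*(-26 - 153/8) = 24*(-361/8) = -1083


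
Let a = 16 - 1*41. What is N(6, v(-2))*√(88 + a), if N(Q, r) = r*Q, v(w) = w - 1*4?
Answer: -108*√7 ≈ -285.74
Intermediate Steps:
v(w) = -4 + w (v(w) = w - 4 = -4 + w)
a = -25 (a = 16 - 41 = -25)
N(Q, r) = Q*r
N(6, v(-2))*√(88 + a) = (6*(-4 - 2))*√(88 - 25) = (6*(-6))*√63 = -108*√7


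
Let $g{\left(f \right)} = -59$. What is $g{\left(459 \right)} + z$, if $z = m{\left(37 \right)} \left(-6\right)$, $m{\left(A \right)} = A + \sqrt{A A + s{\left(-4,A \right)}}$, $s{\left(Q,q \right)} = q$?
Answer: $-281 - 6 \sqrt{1406} \approx -505.98$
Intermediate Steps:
$m{\left(A \right)} = A + \sqrt{A + A^{2}}$ ($m{\left(A \right)} = A + \sqrt{A A + A} = A + \sqrt{A^{2} + A} = A + \sqrt{A + A^{2}}$)
$z = -222 - 6 \sqrt{1406}$ ($z = \left(37 + \sqrt{37 \left(1 + 37\right)}\right) \left(-6\right) = \left(37 + \sqrt{37 \cdot 38}\right) \left(-6\right) = \left(37 + \sqrt{1406}\right) \left(-6\right) = -222 - 6 \sqrt{1406} \approx -446.98$)
$g{\left(459 \right)} + z = -59 - \left(222 + 6 \sqrt{1406}\right) = -281 - 6 \sqrt{1406}$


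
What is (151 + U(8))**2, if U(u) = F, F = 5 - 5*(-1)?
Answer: 25921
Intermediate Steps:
F = 10 (F = 5 + 5 = 10)
U(u) = 10
(151 + U(8))**2 = (151 + 10)**2 = 161**2 = 25921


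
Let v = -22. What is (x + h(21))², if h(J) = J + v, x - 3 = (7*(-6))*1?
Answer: 1600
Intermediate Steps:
x = -39 (x = 3 + (7*(-6))*1 = 3 - 42*1 = 3 - 42 = -39)
h(J) = -22 + J (h(J) = J - 22 = -22 + J)
(x + h(21))² = (-39 + (-22 + 21))² = (-39 - 1)² = (-40)² = 1600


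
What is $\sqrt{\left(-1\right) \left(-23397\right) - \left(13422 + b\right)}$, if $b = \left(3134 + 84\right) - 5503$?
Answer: $2 \sqrt{3065} \approx 110.72$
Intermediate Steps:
$b = -2285$ ($b = 3218 - 5503 = -2285$)
$\sqrt{\left(-1\right) \left(-23397\right) - \left(13422 + b\right)} = \sqrt{\left(-1\right) \left(-23397\right) - 11137} = \sqrt{23397 + \left(-13422 + 2285\right)} = \sqrt{23397 - 11137} = \sqrt{12260} = 2 \sqrt{3065}$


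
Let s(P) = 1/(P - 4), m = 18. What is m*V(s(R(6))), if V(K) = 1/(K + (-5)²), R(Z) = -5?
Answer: 81/112 ≈ 0.72321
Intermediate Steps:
s(P) = 1/(-4 + P)
V(K) = 1/(25 + K) (V(K) = 1/(K + 25) = 1/(25 + K))
m*V(s(R(6))) = 18/(25 + 1/(-4 - 5)) = 18/(25 + 1/(-9)) = 18/(25 - ⅑) = 18/(224/9) = 18*(9/224) = 81/112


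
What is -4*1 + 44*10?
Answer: 436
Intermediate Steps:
-4*1 + 44*10 = -4 + 440 = 436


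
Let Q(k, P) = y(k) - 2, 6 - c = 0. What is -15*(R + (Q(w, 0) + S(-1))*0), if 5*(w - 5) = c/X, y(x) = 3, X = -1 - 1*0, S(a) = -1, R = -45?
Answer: 675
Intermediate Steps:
c = 6 (c = 6 - 1*0 = 6 + 0 = 6)
X = -1 (X = -1 + 0 = -1)
w = 19/5 (w = 5 + (6/(-1))/5 = 5 + (6*(-1))/5 = 5 + (⅕)*(-6) = 5 - 6/5 = 19/5 ≈ 3.8000)
Q(k, P) = 1 (Q(k, P) = 3 - 2 = 1)
-15*(R + (Q(w, 0) + S(-1))*0) = -15*(-45 + (1 - 1)*0) = -15*(-45 + 0*0) = -15*(-45 + 0) = -15*(-45) = 675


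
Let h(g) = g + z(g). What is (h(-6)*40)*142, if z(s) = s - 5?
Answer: -96560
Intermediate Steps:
z(s) = -5 + s
h(g) = -5 + 2*g (h(g) = g + (-5 + g) = -5 + 2*g)
(h(-6)*40)*142 = ((-5 + 2*(-6))*40)*142 = ((-5 - 12)*40)*142 = -17*40*142 = -680*142 = -96560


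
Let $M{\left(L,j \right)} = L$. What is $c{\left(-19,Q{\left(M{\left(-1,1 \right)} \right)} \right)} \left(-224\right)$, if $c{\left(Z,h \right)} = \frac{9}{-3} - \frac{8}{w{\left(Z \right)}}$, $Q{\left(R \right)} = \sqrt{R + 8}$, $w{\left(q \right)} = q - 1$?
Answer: $\frac{2912}{5} \approx 582.4$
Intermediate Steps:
$w{\left(q \right)} = -1 + q$
$Q{\left(R \right)} = \sqrt{8 + R}$
$c{\left(Z,h \right)} = -3 - \frac{8}{-1 + Z}$ ($c{\left(Z,h \right)} = \frac{9}{-3} - \frac{8}{-1 + Z} = 9 \left(- \frac{1}{3}\right) - \frac{8}{-1 + Z} = -3 - \frac{8}{-1 + Z}$)
$c{\left(-19,Q{\left(M{\left(-1,1 \right)} \right)} \right)} \left(-224\right) = \frac{-5 - -57}{-1 - 19} \left(-224\right) = \frac{-5 + 57}{-20} \left(-224\right) = \left(- \frac{1}{20}\right) 52 \left(-224\right) = \left(- \frac{13}{5}\right) \left(-224\right) = \frac{2912}{5}$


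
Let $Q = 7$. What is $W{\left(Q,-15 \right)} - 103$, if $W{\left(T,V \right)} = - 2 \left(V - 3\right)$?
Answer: $-67$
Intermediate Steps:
$W{\left(T,V \right)} = 6 - 2 V$ ($W{\left(T,V \right)} = - 2 \left(-3 + V\right) = 6 - 2 V$)
$W{\left(Q,-15 \right)} - 103 = \left(6 - -30\right) - 103 = \left(6 + 30\right) - 103 = 36 - 103 = -67$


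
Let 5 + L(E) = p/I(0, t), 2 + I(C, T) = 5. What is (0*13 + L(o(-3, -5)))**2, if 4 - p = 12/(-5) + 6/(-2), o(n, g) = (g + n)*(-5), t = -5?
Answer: 784/225 ≈ 3.4844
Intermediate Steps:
I(C, T) = 3 (I(C, T) = -2 + 5 = 3)
o(n, g) = -5*g - 5*n
p = 47/5 (p = 4 - (12/(-5) + 6/(-2)) = 4 - (12*(-1/5) + 6*(-1/2)) = 4 - (-12/5 - 3) = 4 - 1*(-27/5) = 4 + 27/5 = 47/5 ≈ 9.4000)
L(E) = -28/15 (L(E) = -5 + (47/5)/3 = -5 + (47/5)*(1/3) = -5 + 47/15 = -28/15)
(0*13 + L(o(-3, -5)))**2 = (0*13 - 28/15)**2 = (0 - 28/15)**2 = (-28/15)**2 = 784/225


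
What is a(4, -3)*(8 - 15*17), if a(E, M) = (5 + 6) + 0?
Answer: -2717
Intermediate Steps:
a(E, M) = 11 (a(E, M) = 11 + 0 = 11)
a(4, -3)*(8 - 15*17) = 11*(8 - 15*17) = 11*(8 - 255) = 11*(-247) = -2717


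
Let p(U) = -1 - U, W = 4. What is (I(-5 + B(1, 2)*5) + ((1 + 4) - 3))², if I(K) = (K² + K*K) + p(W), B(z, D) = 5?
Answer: 635209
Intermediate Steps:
I(K) = -5 + 2*K² (I(K) = (K² + K*K) + (-1 - 1*4) = (K² + K²) + (-1 - 4) = 2*K² - 5 = -5 + 2*K²)
(I(-5 + B(1, 2)*5) + ((1 + 4) - 3))² = ((-5 + 2*(-5 + 5*5)²) + ((1 + 4) - 3))² = ((-5 + 2*(-5 + 25)²) + (5 - 3))² = ((-5 + 2*20²) + 2)² = ((-5 + 2*400) + 2)² = ((-5 + 800) + 2)² = (795 + 2)² = 797² = 635209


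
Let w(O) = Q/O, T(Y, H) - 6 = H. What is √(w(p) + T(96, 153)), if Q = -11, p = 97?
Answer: 2*√373741/97 ≈ 12.605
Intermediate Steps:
T(Y, H) = 6 + H
w(O) = -11/O
√(w(p) + T(96, 153)) = √(-11/97 + (6 + 153)) = √(-11*1/97 + 159) = √(-11/97 + 159) = √(15412/97) = 2*√373741/97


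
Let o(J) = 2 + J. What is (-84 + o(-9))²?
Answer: 8281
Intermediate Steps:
(-84 + o(-9))² = (-84 + (2 - 9))² = (-84 - 7)² = (-91)² = 8281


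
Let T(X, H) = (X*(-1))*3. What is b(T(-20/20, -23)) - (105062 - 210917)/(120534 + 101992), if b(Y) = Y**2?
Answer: 2108589/222526 ≈ 9.4757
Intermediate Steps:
T(X, H) = -3*X (T(X, H) = -X*3 = -3*X)
b(T(-20/20, -23)) - (105062 - 210917)/(120534 + 101992) = (-(-60)/20)**2 - (105062 - 210917)/(120534 + 101992) = (-(-60)/20)**2 - (-105855)/222526 = (-3*(-1))**2 - (-105855)/222526 = 3**2 - 1*(-105855/222526) = 9 + 105855/222526 = 2108589/222526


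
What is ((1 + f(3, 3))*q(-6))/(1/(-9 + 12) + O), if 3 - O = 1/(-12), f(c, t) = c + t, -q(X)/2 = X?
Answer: 1008/41 ≈ 24.585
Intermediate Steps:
q(X) = -2*X
O = 37/12 (O = 3 - 1/(-12) = 3 - 1*(-1/12) = 3 + 1/12 = 37/12 ≈ 3.0833)
((1 + f(3, 3))*q(-6))/(1/(-9 + 12) + O) = ((1 + (3 + 3))*(-2*(-6)))/(1/(-9 + 12) + 37/12) = ((1 + 6)*12)/(1/3 + 37/12) = (7*12)/(1/3 + 37/12) = 84/(41/12) = 84*(12/41) = 1008/41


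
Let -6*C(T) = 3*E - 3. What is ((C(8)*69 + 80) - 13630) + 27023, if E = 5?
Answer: 13335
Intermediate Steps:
C(T) = -2 (C(T) = -(3*5 - 3)/6 = -(15 - 3)/6 = -1/6*12 = -2)
((C(8)*69 + 80) - 13630) + 27023 = ((-2*69 + 80) - 13630) + 27023 = ((-138 + 80) - 13630) + 27023 = (-58 - 13630) + 27023 = -13688 + 27023 = 13335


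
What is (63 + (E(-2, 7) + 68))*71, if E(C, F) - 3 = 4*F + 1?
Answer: 11573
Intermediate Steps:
E(C, F) = 4 + 4*F (E(C, F) = 3 + (4*F + 1) = 3 + (1 + 4*F) = 4 + 4*F)
(63 + (E(-2, 7) + 68))*71 = (63 + ((4 + 4*7) + 68))*71 = (63 + ((4 + 28) + 68))*71 = (63 + (32 + 68))*71 = (63 + 100)*71 = 163*71 = 11573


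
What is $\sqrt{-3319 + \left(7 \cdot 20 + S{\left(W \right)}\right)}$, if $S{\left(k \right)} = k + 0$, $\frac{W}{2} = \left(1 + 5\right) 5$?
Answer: $i \sqrt{3119} \approx 55.848 i$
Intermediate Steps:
$W = 60$ ($W = 2 \left(1 + 5\right) 5 = 2 \cdot 6 \cdot 5 = 2 \cdot 30 = 60$)
$S{\left(k \right)} = k$
$\sqrt{-3319 + \left(7 \cdot 20 + S{\left(W \right)}\right)} = \sqrt{-3319 + \left(7 \cdot 20 + 60\right)} = \sqrt{-3319 + \left(140 + 60\right)} = \sqrt{-3319 + 200} = \sqrt{-3119} = i \sqrt{3119}$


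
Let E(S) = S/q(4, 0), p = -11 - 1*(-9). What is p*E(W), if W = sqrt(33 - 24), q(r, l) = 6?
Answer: -1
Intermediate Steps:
p = -2 (p = -11 + 9 = -2)
W = 3 (W = sqrt(9) = 3)
E(S) = S/6
p*E(W) = -3/3 = -2*1/2 = -1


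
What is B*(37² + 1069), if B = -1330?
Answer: -3242540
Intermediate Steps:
B*(37² + 1069) = -1330*(37² + 1069) = -1330*(1369 + 1069) = -1330*2438 = -3242540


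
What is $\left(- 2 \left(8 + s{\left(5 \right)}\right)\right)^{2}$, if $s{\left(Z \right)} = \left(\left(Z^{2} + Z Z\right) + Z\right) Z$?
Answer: $320356$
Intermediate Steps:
$s{\left(Z \right)} = Z \left(Z + 2 Z^{2}\right)$ ($s{\left(Z \right)} = \left(\left(Z^{2} + Z^{2}\right) + Z\right) Z = \left(2 Z^{2} + Z\right) Z = \left(Z + 2 Z^{2}\right) Z = Z \left(Z + 2 Z^{2}\right)$)
$\left(- 2 \left(8 + s{\left(5 \right)}\right)\right)^{2} = \left(- 2 \left(8 + 5^{2} \left(1 + 2 \cdot 5\right)\right)\right)^{2} = \left(- 2 \left(8 + 25 \left(1 + 10\right)\right)\right)^{2} = \left(- 2 \left(8 + 25 \cdot 11\right)\right)^{2} = \left(- 2 \left(8 + 275\right)\right)^{2} = \left(\left(-2\right) 283\right)^{2} = \left(-566\right)^{2} = 320356$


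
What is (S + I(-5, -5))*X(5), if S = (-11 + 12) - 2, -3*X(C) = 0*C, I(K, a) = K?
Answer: 0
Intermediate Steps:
X(C) = 0 (X(C) = -0*C = -1/3*0 = 0)
S = -1 (S = 1 - 2 = -1)
(S + I(-5, -5))*X(5) = (-1 - 5)*0 = -6*0 = 0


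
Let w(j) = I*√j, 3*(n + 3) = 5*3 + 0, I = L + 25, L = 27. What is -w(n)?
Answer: -52*√2 ≈ -73.539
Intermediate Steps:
I = 52 (I = 27 + 25 = 52)
n = 2 (n = -3 + (5*3 + 0)/3 = -3 + (15 + 0)/3 = -3 + (⅓)*15 = -3 + 5 = 2)
w(j) = 52*√j
-w(n) = -52*√2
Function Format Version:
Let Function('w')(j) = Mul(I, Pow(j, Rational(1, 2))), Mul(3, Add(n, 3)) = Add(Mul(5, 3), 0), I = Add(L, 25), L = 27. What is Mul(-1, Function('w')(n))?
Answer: Mul(-52, Pow(2, Rational(1, 2))) ≈ -73.539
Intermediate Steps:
I = 52 (I = Add(27, 25) = 52)
n = 2 (n = Add(-3, Mul(Rational(1, 3), Add(Mul(5, 3), 0))) = Add(-3, Mul(Rational(1, 3), Add(15, 0))) = Add(-3, Mul(Rational(1, 3), 15)) = Add(-3, 5) = 2)
Function('w')(j) = Mul(52, Pow(j, Rational(1, 2)))
Mul(-1, Function('w')(n)) = Mul(-1, Mul(52, Pow(2, Rational(1, 2)))) = Mul(-52, Pow(2, Rational(1, 2)))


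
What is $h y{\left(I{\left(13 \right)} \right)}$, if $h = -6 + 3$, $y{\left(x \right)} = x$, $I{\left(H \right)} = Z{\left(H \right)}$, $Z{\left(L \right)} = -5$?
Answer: $15$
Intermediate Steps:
$I{\left(H \right)} = -5$
$h = -3$
$h y{\left(I{\left(13 \right)} \right)} = \left(-3\right) \left(-5\right) = 15$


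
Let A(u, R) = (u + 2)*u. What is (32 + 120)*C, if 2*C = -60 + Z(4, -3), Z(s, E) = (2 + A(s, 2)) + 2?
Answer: -2432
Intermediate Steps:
A(u, R) = u*(2 + u) (A(u, R) = (2 + u)*u = u*(2 + u))
Z(s, E) = 4 + s*(2 + s) (Z(s, E) = (2 + s*(2 + s)) + 2 = 4 + s*(2 + s))
C = -16 (C = (-60 + (4 + 4*(2 + 4)))/2 = (-60 + (4 + 4*6))/2 = (-60 + (4 + 24))/2 = (-60 + 28)/2 = (½)*(-32) = -16)
(32 + 120)*C = (32 + 120)*(-16) = 152*(-16) = -2432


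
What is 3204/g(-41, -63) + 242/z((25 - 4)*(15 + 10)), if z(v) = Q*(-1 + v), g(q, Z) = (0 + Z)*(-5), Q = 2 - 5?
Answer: 275581/27510 ≈ 10.017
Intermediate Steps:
Q = -3
g(q, Z) = -5*Z (g(q, Z) = Z*(-5) = -5*Z)
z(v) = 3 - 3*v (z(v) = -3*(-1 + v) = 3 - 3*v)
3204/g(-41, -63) + 242/z((25 - 4)*(15 + 10)) = 3204/((-5*(-63))) + 242/(3 - 3*(25 - 4)*(15 + 10)) = 3204/315 + 242/(3 - 63*25) = 3204*(1/315) + 242/(3 - 3*525) = 356/35 + 242/(3 - 1575) = 356/35 + 242/(-1572) = 356/35 + 242*(-1/1572) = 356/35 - 121/786 = 275581/27510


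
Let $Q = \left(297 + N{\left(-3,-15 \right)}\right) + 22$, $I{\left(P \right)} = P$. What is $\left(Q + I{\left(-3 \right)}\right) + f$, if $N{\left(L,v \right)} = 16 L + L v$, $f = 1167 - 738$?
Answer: $742$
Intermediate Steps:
$f = 429$
$Q = 316$ ($Q = \left(297 - 3 \left(16 - 15\right)\right) + 22 = \left(297 - 3\right) + 22 = 294 + 22 = 316$)
$\left(Q + I{\left(-3 \right)}\right) + f = \left(316 - 3\right) + 429 = 313 + 429 = 742$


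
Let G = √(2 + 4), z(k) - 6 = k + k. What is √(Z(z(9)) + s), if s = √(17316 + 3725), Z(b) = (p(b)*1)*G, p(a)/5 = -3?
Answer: √(√21041 - 15*√6) ≈ 10.407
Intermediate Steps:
p(a) = -15 (p(a) = 5*(-3) = -15)
z(k) = 6 + 2*k (z(k) = 6 + (k + k) = 6 + 2*k)
G = √6 ≈ 2.4495
Z(b) = -15*√6 (Z(b) = (-15*1)*√6 = -15*√6)
s = √21041 ≈ 145.06
√(Z(z(9)) + s) = √(-15*√6 + √21041) = √(√21041 - 15*√6)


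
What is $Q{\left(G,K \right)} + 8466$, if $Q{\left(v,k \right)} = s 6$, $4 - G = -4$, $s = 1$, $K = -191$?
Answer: $8472$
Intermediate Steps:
$G = 8$ ($G = 4 - -4 = 4 + 4 = 8$)
$Q{\left(v,k \right)} = 6$ ($Q{\left(v,k \right)} = 1 \cdot 6 = 6$)
$Q{\left(G,K \right)} + 8466 = 6 + 8466 = 8472$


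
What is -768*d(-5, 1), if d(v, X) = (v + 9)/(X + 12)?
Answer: -3072/13 ≈ -236.31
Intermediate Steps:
d(v, X) = (9 + v)/(12 + X)
-768*d(-5, 1) = -768*(9 - 5)/(12 + 1) = -768*4/13 = -3072/13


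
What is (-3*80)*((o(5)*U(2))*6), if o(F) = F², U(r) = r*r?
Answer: -144000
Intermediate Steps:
U(r) = r²
(-3*80)*((o(5)*U(2))*6) = (-3*80)*((5²*2²)*6) = -240*25*4*6 = -24000*6 = -240*600 = -144000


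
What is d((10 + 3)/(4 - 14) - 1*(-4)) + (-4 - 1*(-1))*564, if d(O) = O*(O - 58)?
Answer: -184131/100 ≈ -1841.3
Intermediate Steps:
d(O) = O*(-58 + O)
d((10 + 3)/(4 - 14) - 1*(-4)) + (-4 - 1*(-1))*564 = ((10 + 3)/(4 - 14) - 1*(-4))*(-58 + ((10 + 3)/(4 - 14) - 1*(-4))) + (-4 - 1*(-1))*564 = (13/(-10) + 4)*(-58 + (13/(-10) + 4)) + (-4 + 1)*564 = (13*(-⅒) + 4)*(-58 + (13*(-⅒) + 4)) - 3*564 = (-13/10 + 4)*(-58 + (-13/10 + 4)) - 1692 = 27*(-58 + 27/10)/10 - 1692 = (27/10)*(-553/10) - 1692 = -14931/100 - 1692 = -184131/100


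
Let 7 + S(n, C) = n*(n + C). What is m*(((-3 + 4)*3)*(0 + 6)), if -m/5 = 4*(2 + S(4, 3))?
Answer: -8280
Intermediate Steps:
S(n, C) = -7 + n*(C + n) (S(n, C) = -7 + n*(n + C) = -7 + n*(C + n))
m = -460 (m = -20*(2 + (-7 + 4**2 + 3*4)) = -20*(2 + (-7 + 16 + 12)) = -20*(2 + 21) = -20*23 = -5*92 = -460)
m*(((-3 + 4)*3)*(0 + 6)) = -460*(-3 + 4)*3*(0 + 6) = -460*1*3*6 = -1380*6 = -460*18 = -8280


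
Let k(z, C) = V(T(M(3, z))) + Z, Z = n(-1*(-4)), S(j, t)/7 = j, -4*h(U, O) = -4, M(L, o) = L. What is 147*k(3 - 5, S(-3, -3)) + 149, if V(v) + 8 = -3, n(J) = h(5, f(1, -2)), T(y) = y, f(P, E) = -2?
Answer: -1321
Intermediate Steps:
h(U, O) = 1 (h(U, O) = -1/4*(-4) = 1)
S(j, t) = 7*j
n(J) = 1
Z = 1
V(v) = -11 (V(v) = -8 - 3 = -11)
k(z, C) = -10 (k(z, C) = -11 + 1 = -10)
147*k(3 - 5, S(-3, -3)) + 149 = 147*(-10) + 149 = -1470 + 149 = -1321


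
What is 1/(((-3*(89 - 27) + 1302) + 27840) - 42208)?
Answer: -1/13252 ≈ -7.5460e-5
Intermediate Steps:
1/(((-3*(89 - 27) + 1302) + 27840) - 42208) = 1/(((-3*62 + 1302) + 27840) - 42208) = 1/(((-186 + 1302) + 27840) - 42208) = 1/((1116 + 27840) - 42208) = 1/(28956 - 42208) = 1/(-13252) = -1/13252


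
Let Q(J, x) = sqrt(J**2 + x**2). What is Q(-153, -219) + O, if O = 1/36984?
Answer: 1/36984 + 3*sqrt(7930) ≈ 267.15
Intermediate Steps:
O = 1/36984 ≈ 2.7039e-5
Q(-153, -219) + O = sqrt((-153)**2 + (-219)**2) + 1/36984 = sqrt(23409 + 47961) + 1/36984 = sqrt(71370) + 1/36984 = 3*sqrt(7930) + 1/36984 = 1/36984 + 3*sqrt(7930)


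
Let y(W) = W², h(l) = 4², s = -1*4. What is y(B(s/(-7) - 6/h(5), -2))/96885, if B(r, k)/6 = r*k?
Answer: 121/2109940 ≈ 5.7348e-5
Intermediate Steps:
s = -4
h(l) = 16
B(r, k) = 6*k*r (B(r, k) = 6*(r*k) = 6*(k*r) = 6*k*r)
y(B(s/(-7) - 6/h(5), -2))/96885 = (6*(-2)*(-4/(-7) - 6/16))²/96885 = (6*(-2)*(-4*(-⅐) - 6*1/16))²*(1/96885) = (6*(-2)*(4/7 - 3/8))²*(1/96885) = (6*(-2)*(11/56))²*(1/96885) = (-33/14)²*(1/96885) = (1089/196)*(1/96885) = 121/2109940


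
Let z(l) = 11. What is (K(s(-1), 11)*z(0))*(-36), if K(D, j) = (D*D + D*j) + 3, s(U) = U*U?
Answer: -5940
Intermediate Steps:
s(U) = U**2
K(D, j) = 3 + D**2 + D*j (K(D, j) = (D**2 + D*j) + 3 = 3 + D**2 + D*j)
(K(s(-1), 11)*z(0))*(-36) = ((3 + ((-1)**2)**2 + (-1)**2*11)*11)*(-36) = ((3 + 1**2 + 1*11)*11)*(-36) = ((3 + 1 + 11)*11)*(-36) = (15*11)*(-36) = 165*(-36) = -5940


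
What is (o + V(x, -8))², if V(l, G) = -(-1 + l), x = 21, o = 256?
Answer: 55696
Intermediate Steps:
V(l, G) = 1 - l
(o + V(x, -8))² = (256 + (1 - 1*21))² = (256 + (1 - 21))² = (256 - 20)² = 236² = 55696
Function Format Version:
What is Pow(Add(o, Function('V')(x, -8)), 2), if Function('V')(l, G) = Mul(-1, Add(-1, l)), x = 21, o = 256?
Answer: 55696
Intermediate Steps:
Function('V')(l, G) = Add(1, Mul(-1, l))
Pow(Add(o, Function('V')(x, -8)), 2) = Pow(Add(256, Add(1, Mul(-1, 21))), 2) = Pow(Add(256, Add(1, -21)), 2) = Pow(Add(256, -20), 2) = Pow(236, 2) = 55696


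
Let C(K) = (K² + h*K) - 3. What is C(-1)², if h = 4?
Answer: 36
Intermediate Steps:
C(K) = -3 + K² + 4*K (C(K) = (K² + 4*K) - 3 = -3 + K² + 4*K)
C(-1)² = (-3 + (-1)² + 4*(-1))² = (-3 + 1 - 4)² = (-6)² = 36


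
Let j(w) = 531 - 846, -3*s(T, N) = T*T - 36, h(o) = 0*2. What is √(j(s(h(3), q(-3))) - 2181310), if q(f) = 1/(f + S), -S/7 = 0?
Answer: 5*I*√87265 ≈ 1477.0*I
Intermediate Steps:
S = 0 (S = -7*0 = 0)
h(o) = 0
q(f) = 1/f (q(f) = 1/(f + 0) = 1/f)
s(T, N) = 12 - T²/3 (s(T, N) = -(T*T - 36)/3 = -(T² - 36)/3 = -(-36 + T²)/3 = 12 - T²/3)
j(w) = -315
√(j(s(h(3), q(-3))) - 2181310) = √(-315 - 2181310) = √(-2181625) = 5*I*√87265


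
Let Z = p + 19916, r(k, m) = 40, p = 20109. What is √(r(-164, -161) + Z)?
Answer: √40065 ≈ 200.16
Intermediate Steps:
Z = 40025 (Z = 20109 + 19916 = 40025)
√(r(-164, -161) + Z) = √(40 + 40025) = √40065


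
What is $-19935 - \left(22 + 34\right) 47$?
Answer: $-22567$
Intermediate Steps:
$-19935 - \left(22 + 34\right) 47 = -19935 - 56 \cdot 47 = -19935 - 2632 = -22567$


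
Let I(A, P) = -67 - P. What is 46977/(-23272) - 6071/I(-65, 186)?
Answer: 129399131/5887816 ≈ 21.977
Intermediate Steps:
46977/(-23272) - 6071/I(-65, 186) = 46977/(-23272) - 6071/(-67 - 1*186) = 46977*(-1/23272) - 6071/(-67 - 186) = -46977/23272 - 6071/(-253) = -46977/23272 - 6071*(-1/253) = -46977/23272 + 6071/253 = 129399131/5887816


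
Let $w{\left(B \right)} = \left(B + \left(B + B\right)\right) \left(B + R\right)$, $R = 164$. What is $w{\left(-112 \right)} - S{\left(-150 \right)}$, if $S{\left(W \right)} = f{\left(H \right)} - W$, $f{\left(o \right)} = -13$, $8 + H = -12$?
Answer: $-17609$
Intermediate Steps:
$H = -20$ ($H = -8 - 12 = -20$)
$S{\left(W \right)} = -13 - W$
$w{\left(B \right)} = 3 B \left(164 + B\right)$ ($w{\left(B \right)} = \left(B + \left(B + B\right)\right) \left(B + 164\right) = \left(B + 2 B\right) \left(164 + B\right) = 3 B \left(164 + B\right)$)
$w{\left(-112 \right)} - S{\left(-150 \right)} = 3 \left(-112\right) \left(164 - 112\right) - \left(-13 - -150\right) = 3 \left(-112\right) 52 - \left(-13 + 150\right) = -17472 - 137 = -17609$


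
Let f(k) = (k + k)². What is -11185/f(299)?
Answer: -11185/357604 ≈ -0.031278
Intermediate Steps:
f(k) = 4*k² (f(k) = (2*k)² = 4*k²)
-11185/f(299) = -11185/(4*299²) = -11185/(4*89401) = -11185/357604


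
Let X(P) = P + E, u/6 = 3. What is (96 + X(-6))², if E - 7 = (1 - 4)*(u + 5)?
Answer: 784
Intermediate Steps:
u = 18 (u = 6*3 = 18)
E = -62 (E = 7 + (1 - 4)*(18 + 5) = 7 - 3*23 = 7 - 69 = -62)
X(P) = -62 + P (X(P) = P - 62 = -62 + P)
(96 + X(-6))² = (96 + (-62 - 6))² = (96 - 68)² = 28² = 784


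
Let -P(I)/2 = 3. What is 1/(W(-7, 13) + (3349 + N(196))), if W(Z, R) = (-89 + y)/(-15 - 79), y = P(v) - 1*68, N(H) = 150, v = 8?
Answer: 94/329069 ≈ 0.00028565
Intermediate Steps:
P(I) = -6 (P(I) = -2*3 = -6)
y = -74 (y = -6 - 1*68 = -6 - 68 = -74)
W(Z, R) = 163/94 (W(Z, R) = (-89 - 74)/(-15 - 79) = -163/(-94) = -163*(-1/94) = 163/94)
1/(W(-7, 13) + (3349 + N(196))) = 1/(163/94 + (3349 + 150)) = 1/(163/94 + 3499) = 1/(329069/94) = 94/329069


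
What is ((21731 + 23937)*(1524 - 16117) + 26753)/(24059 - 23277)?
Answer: -666406371/782 ≈ -8.5218e+5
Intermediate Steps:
((21731 + 23937)*(1524 - 16117) + 26753)/(24059 - 23277) = (45668*(-14593) + 26753)/782 = (-666433124 + 26753)*(1/782) = -666406371*1/782 = -666406371/782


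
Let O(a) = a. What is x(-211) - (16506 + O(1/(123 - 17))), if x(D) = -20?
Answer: -1751757/106 ≈ -16526.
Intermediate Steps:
x(-211) - (16506 + O(1/(123 - 17))) = -20 - (16506 + 1/(123 - 17)) = -20 - (16506 + 1/106) = -20 - 1*1749637/106 = -20 - 1749637/106 = -1751757/106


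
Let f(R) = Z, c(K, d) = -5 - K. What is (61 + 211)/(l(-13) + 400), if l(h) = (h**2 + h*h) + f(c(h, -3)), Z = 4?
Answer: 136/371 ≈ 0.36658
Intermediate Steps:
f(R) = 4
l(h) = 4 + 2*h**2 (l(h) = (h**2 + h*h) + 4 = (h**2 + h**2) + 4 = 2*h**2 + 4 = 4 + 2*h**2)
(61 + 211)/(l(-13) + 400) = (61 + 211)/((4 + 2*(-13)**2) + 400) = 272/((4 + 2*169) + 400) = 272/((4 + 338) + 400) = 272/(342 + 400) = 272/742 = 272*(1/742) = 136/371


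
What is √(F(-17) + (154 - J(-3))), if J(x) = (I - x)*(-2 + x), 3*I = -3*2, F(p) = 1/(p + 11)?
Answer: √5718/6 ≈ 12.603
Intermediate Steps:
F(p) = 1/(11 + p)
I = -2 (I = (-3*2)/3 = (⅓)*(-6) = -2)
J(x) = (-2 + x)*(-2 - x) (J(x) = (-2 - x)*(-2 + x) = (-2 + x)*(-2 - x))
√(F(-17) + (154 - J(-3))) = √(1/(11 - 17) + (154 - (4 - 1*(-3)²))) = √(1/(-6) + (154 - (4 - 1*9))) = √(-⅙ + (154 - (4 - 9))) = √(-⅙ + (154 - 1*(-5))) = √(-⅙ + (154 + 5)) = √(-⅙ + 159) = √(953/6) = √5718/6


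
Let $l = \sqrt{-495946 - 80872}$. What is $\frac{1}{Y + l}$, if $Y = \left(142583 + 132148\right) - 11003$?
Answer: $\frac{131864}{34776517401} - \frac{i \sqrt{576818}}{69553034802} \approx 3.7918 \cdot 10^{-6} - 1.092 \cdot 10^{-8} i$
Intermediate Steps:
$l = i \sqrt{576818}$ ($l = \sqrt{-576818} = i \sqrt{576818} \approx 759.49 i$)
$Y = 263728$ ($Y = 274731 - 11003 = 263728$)
$\frac{1}{Y + l} = \frac{1}{263728 + i \sqrt{576818}}$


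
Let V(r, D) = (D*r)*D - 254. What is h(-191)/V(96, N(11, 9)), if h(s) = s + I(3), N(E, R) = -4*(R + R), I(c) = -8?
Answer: -199/497410 ≈ -0.00040007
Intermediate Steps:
N(E, R) = -8*R
V(r, D) = -254 + r*D² (V(r, D) = r*D² - 254 = -254 + r*D²)
h(s) = -8 + s (h(s) = s - 8 = -8 + s)
h(-191)/V(96, N(11, 9)) = (-8 - 191)/(-254 + 96*(-8*9)²) = -199/(-254 + 96*(-72)²) = -199/(-254 + 96*5184) = -199/(-254 + 497664) = -199/497410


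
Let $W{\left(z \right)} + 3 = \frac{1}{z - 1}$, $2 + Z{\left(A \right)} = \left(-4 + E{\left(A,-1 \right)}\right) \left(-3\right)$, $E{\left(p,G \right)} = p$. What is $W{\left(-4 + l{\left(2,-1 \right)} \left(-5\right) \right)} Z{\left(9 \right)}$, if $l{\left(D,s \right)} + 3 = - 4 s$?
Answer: $\frac{527}{10} \approx 52.7$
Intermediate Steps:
$Z{\left(A \right)} = 10 - 3 A$ ($Z{\left(A \right)} = -2 + \left(-4 + A\right) \left(-3\right) = -2 - \left(-12 + 3 A\right) = 10 - 3 A$)
$l{\left(D,s \right)} = -3 - 4 s$
$W{\left(z \right)} = -3 + \frac{1}{-1 + z}$ ($W{\left(z \right)} = -3 + \frac{1}{z - 1} = -3 + \frac{1}{-1 + z}$)
$W{\left(-4 + l{\left(2,-1 \right)} \left(-5\right) \right)} Z{\left(9 \right)} = \frac{4 - 3 \left(-4 + \left(-3 - -4\right) \left(-5\right)\right)}{-1 + \left(-4 + \left(-3 - -4\right) \left(-5\right)\right)} \left(10 - 27\right) = \frac{4 - 3 \left(-4 + \left(-3 + 4\right) \left(-5\right)\right)}{-1 + \left(-4 + \left(-3 + 4\right) \left(-5\right)\right)} \left(10 - 27\right) = \frac{4 - 3 \left(-4 + 1 \left(-5\right)\right)}{-1 + \left(-4 + 1 \left(-5\right)\right)} \left(-17\right) = \frac{4 - 3 \left(-4 - 5\right)}{-1 - 9} \left(-17\right) = \frac{4 - -27}{-1 - 9} \left(-17\right) = \frac{4 + 27}{-10} \left(-17\right) = \left(- \frac{1}{10}\right) 31 \left(-17\right) = \left(- \frac{31}{10}\right) \left(-17\right) = \frac{527}{10}$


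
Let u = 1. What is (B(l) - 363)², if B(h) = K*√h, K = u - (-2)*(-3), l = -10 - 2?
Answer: 131469 + 7260*I*√3 ≈ 1.3147e+5 + 12575.0*I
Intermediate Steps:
l = -12
K = -5 (K = 1 - (-2)*(-3) = 1 - 1*6 = 1 - 6 = -5)
B(h) = -5*√h
(B(l) - 363)² = (-10*I*√3 - 363)² = (-363 - 10*I*√3)²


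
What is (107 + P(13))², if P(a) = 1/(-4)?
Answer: 182329/16 ≈ 11396.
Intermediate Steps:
P(a) = -¼
(107 + P(13))² = (107 - ¼)² = (427/4)² = 182329/16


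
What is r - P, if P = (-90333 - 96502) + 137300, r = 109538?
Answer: 159073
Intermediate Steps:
P = -49535 (P = -186835 + 137300 = -49535)
r - P = 109538 - 1*(-49535) = 109538 + 49535 = 159073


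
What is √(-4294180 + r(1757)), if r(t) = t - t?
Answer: 2*I*√1073545 ≈ 2072.2*I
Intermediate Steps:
r(t) = 0
√(-4294180 + r(1757)) = √(-4294180 + 0) = √(-4294180) = 2*I*√1073545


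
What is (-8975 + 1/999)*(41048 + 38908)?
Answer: -79654157216/111 ≈ -7.1760e+8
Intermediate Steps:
(-8975 + 1/999)*(41048 + 38908) = (-8975 + 1/999)*79956 = -8966024/999*79956 = -79654157216/111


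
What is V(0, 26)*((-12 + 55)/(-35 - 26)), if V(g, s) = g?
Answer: 0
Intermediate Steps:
V(0, 26)*((-12 + 55)/(-35 - 26)) = 0*((-12 + 55)/(-35 - 26)) = 0*(43/(-61)) = 0*(43*(-1/61)) = 0*(-43/61) = 0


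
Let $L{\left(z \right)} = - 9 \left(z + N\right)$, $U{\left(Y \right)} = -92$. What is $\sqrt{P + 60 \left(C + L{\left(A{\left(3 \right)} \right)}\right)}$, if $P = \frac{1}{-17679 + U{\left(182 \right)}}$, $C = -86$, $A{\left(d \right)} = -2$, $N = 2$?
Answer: $\frac{i \sqrt{1629571573331}}{17771} \approx 71.833 i$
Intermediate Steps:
$L{\left(z \right)} = -18 - 9 z$ ($L{\left(z \right)} = - 9 \left(z + 2\right) = - 9 \left(2 + z\right) = -18 - 9 z$)
$P = - \frac{1}{17771}$ ($P = \frac{1}{-17679 - 92} = \frac{1}{-17771} = - \frac{1}{17771} \approx -5.6271 \cdot 10^{-5}$)
$\sqrt{P + 60 \left(C + L{\left(A{\left(3 \right)} \right)}\right)} = \sqrt{- \frac{1}{17771} + 60 \left(-86 - 0\right)} = \sqrt{- \frac{1}{17771} + 60 \left(-86 + \left(-18 + 18\right)\right)} = \sqrt{- \frac{1}{17771} + 60 \left(-86 + 0\right)} = \sqrt{- \frac{1}{17771} + 60 \left(-86\right)} = \sqrt{- \frac{1}{17771} - 5160} = \sqrt{- \frac{91698361}{17771}} = \frac{i \sqrt{1629571573331}}{17771}$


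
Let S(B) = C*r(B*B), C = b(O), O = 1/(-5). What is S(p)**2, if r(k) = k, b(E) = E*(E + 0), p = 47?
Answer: 4879681/625 ≈ 7807.5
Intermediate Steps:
O = -1/5 ≈ -0.20000
b(E) = E**2 (b(E) = E*E = E**2)
C = 1/25 (C = (-1/5)**2 = 1/25 ≈ 0.040000)
S(B) = B**2/25 (S(B) = (B*B)/25 = B**2/25)
S(p)**2 = ((1/25)*47**2)**2 = ((1/25)*2209)**2 = (2209/25)**2 = 4879681/625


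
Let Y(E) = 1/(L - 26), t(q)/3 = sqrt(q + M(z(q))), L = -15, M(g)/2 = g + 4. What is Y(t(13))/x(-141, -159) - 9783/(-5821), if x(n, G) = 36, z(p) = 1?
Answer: 14433887/8591796 ≈ 1.6800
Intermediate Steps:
M(g) = 8 + 2*g (M(g) = 2*(g + 4) = 2*(4 + g) = 8 + 2*g)
t(q) = 3*sqrt(10 + q) (t(q) = 3*sqrt(q + (8 + 2*1)) = 3*sqrt(q + (8 + 2)) = 3*sqrt(q + 10) = 3*sqrt(10 + q))
Y(E) = -1/41 (Y(E) = 1/(-15 - 26) = 1/(-41) = -1/41)
Y(t(13))/x(-141, -159) - 9783/(-5821) = -1/41/36 - 9783/(-5821) = -1/41*1/36 - 9783*(-1/5821) = -1/1476 + 9783/5821 = 14433887/8591796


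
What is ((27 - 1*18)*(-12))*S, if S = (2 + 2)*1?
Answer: -432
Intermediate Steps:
S = 4 (S = 4*1 = 4)
((27 - 1*18)*(-12))*S = ((27 - 1*18)*(-12))*4 = ((27 - 18)*(-12))*4 = (9*(-12))*4 = -108*4 = -432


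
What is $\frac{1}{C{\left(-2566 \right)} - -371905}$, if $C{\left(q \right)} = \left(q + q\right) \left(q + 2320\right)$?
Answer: $\frac{1}{1634377} \approx 6.1185 \cdot 10^{-7}$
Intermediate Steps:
$C{\left(q \right)} = 2 q \left(2320 + q\right)$
$\frac{1}{C{\left(-2566 \right)} - -371905} = \frac{1}{2 \left(-2566\right) \left(2320 - 2566\right) - -371905} = \frac{1}{2 \left(-2566\right) \left(-246\right) + \left(-3954542 + 4326447\right)} = \frac{1}{1262472 + 371905} = \frac{1}{1634377}$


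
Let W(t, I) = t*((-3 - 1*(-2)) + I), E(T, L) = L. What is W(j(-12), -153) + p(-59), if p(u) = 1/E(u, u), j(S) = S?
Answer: 109031/59 ≈ 1848.0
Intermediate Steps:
W(t, I) = t*(-1 + I) (W(t, I) = t*((-3 + 2) + I) = t*(-1 + I))
p(u) = 1/u
W(j(-12), -153) + p(-59) = -12*(-1 - 153) + 1/(-59) = -12*(-154) - 1/59 = 1848 - 1/59 = 109031/59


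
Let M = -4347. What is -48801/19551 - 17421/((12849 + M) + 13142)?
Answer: -66516515/20150564 ≈ -3.3010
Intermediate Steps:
-48801/19551 - 17421/((12849 + M) + 13142) = -48801/19551 - 17421/((12849 - 4347) + 13142) = -48801*1/19551 - 17421/(8502 + 13142) = -16267/6517 - 17421/21644 = -66516515/20150564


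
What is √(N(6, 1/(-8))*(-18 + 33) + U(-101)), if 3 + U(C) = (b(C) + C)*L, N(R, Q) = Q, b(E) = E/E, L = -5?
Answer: √7922/4 ≈ 22.251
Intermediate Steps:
b(E) = 1
U(C) = -8 - 5*C (U(C) = -3 + (1 + C)*(-5) = -3 + (-5 - 5*C) = -8 - 5*C)
√(N(6, 1/(-8))*(-18 + 33) + U(-101)) = √((-18 + 33)/(-8) + (-8 - 5*(-101))) = √(-⅛*15 + (-8 + 505)) = √(-15/8 + 497) = √(3961/8) = √7922/4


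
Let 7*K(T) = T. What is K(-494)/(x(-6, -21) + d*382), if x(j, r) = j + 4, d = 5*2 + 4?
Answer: -247/18711 ≈ -0.013201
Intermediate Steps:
K(T) = T/7
d = 14 (d = 10 + 4 = 14)
x(j, r) = 4 + j
K(-494)/(x(-6, -21) + d*382) = ((⅐)*(-494))/((4 - 6) + 14*382) = -494/(7*(-2 + 5348)) = -494/7/5346 = -494/7*1/5346 = -247/18711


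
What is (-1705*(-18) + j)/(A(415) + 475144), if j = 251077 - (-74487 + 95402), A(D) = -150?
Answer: 130426/237497 ≈ 0.54917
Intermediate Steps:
j = 230162 (j = 251077 - 1*20915 = 251077 - 20915 = 230162)
(-1705*(-18) + j)/(A(415) + 475144) = (-1705*(-18) + 230162)/(-150 + 475144) = (30690 + 230162)/474994 = 260852*(1/474994) = 130426/237497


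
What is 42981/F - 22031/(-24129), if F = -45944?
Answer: -24896285/1108582776 ≈ -0.022458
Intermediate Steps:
42981/F - 22031/(-24129) = 42981/(-45944) - 22031/(-24129) = 42981*(-1/45944) - 22031*(-1/24129) = -42981/45944 + 22031/24129 = -24896285/1108582776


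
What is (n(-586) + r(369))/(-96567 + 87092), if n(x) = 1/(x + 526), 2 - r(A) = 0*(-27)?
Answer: -119/568500 ≈ -0.00020932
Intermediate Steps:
r(A) = 2 (r(A) = 2 - 0*(-27) = 2 - 1*0 = 2 + 0 = 2)
n(x) = 1/(526 + x)
(n(-586) + r(369))/(-96567 + 87092) = (1/(526 - 586) + 2)/(-96567 + 87092) = (1/(-60) + 2)/(-9475) = (-1/60 + 2)*(-1/9475) = (119/60)*(-1/9475) = -119/568500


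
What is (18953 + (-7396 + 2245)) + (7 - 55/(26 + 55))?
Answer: 1118474/81 ≈ 13808.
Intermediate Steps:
(18953 + (-7396 + 2245)) + (7 - 55/(26 + 55)) = (18953 - 5151) + (7 - 55/81) = 13802 + (7 + (1/81)*(-55)) = 13802 + (7 - 55/81) = 13802 + 512/81 = 1118474/81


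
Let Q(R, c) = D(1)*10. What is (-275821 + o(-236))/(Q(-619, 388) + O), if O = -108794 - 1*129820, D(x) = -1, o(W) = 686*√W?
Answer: 275821/238624 - 343*I*√59/59656 ≈ 1.1559 - 0.044164*I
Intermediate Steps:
O = -238614 (O = -108794 - 129820 = -238614)
Q(R, c) = -10 (Q(R, c) = -1*10 = -10)
(-275821 + o(-236))/(Q(-619, 388) + O) = (-275821 + 686*√(-236))/(-10 - 238614) = (-275821 + 686*(2*I*√59))/(-238624) = (-275821 + 1372*I*√59)*(-1/238624) = 275821/238624 - 343*I*√59/59656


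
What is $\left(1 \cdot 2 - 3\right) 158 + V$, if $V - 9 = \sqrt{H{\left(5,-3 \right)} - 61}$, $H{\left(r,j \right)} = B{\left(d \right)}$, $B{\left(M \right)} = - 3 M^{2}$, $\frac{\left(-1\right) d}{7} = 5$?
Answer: $-149 + 2 i \sqrt{934} \approx -149.0 + 61.123 i$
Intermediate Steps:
$d = -35$ ($d = \left(-7\right) 5 = -35$)
$H{\left(r,j \right)} = -3675$ ($H{\left(r,j \right)} = - 3 \left(-35\right)^{2} = \left(-3\right) 1225 = -3675$)
$V = 9 + 2 i \sqrt{934}$ ($V = 9 + \sqrt{-3675 - 61} = 9 + \sqrt{-3736} = 9 + 2 i \sqrt{934} \approx 9.0 + 61.123 i$)
$\left(1 \cdot 2 - 3\right) 158 + V = \left(1 \cdot 2 - 3\right) 158 + \left(9 + 2 i \sqrt{934}\right) = \left(2 - 3\right) 158 + \left(9 + 2 i \sqrt{934}\right) = \left(-1\right) 158 + \left(9 + 2 i \sqrt{934}\right) = -158 + \left(9 + 2 i \sqrt{934}\right) = -149 + 2 i \sqrt{934}$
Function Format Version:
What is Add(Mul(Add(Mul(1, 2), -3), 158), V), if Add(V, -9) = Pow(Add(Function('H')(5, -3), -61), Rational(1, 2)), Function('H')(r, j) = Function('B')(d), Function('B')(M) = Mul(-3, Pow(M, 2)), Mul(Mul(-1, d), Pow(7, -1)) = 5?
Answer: Add(-149, Mul(2, I, Pow(934, Rational(1, 2)))) ≈ Add(-149.00, Mul(61.123, I))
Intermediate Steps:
d = -35 (d = Mul(-7, 5) = -35)
Function('H')(r, j) = -3675 (Function('H')(r, j) = Mul(-3, Pow(-35, 2)) = Mul(-3, 1225) = -3675)
V = Add(9, Mul(2, I, Pow(934, Rational(1, 2)))) (V = Add(9, Pow(Add(-3675, -61), Rational(1, 2))) = Add(9, Pow(-3736, Rational(1, 2))) = Add(9, Mul(2, I, Pow(934, Rational(1, 2)))) ≈ Add(9.0000, Mul(61.123, I)))
Add(Mul(Add(Mul(1, 2), -3), 158), V) = Add(Mul(Add(Mul(1, 2), -3), 158), Add(9, Mul(2, I, Pow(934, Rational(1, 2))))) = Add(Mul(Add(2, -3), 158), Add(9, Mul(2, I, Pow(934, Rational(1, 2))))) = Add(Mul(-1, 158), Add(9, Mul(2, I, Pow(934, Rational(1, 2))))) = Add(-158, Add(9, Mul(2, I, Pow(934, Rational(1, 2))))) = Add(-149, Mul(2, I, Pow(934, Rational(1, 2))))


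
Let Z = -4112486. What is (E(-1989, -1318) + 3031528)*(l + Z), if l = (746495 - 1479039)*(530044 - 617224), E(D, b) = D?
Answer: 193463553472166926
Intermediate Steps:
l = 63863185920 (l = -732544*(-87180) = 63863185920)
(E(-1989, -1318) + 3031528)*(l + Z) = (-1989 + 3031528)*(63863185920 - 4112486) = 3029539*63859073434 = 193463553472166926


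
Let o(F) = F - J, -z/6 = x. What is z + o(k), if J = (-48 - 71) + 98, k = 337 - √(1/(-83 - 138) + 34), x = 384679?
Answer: -2307716 - √1660373/221 ≈ -2.3077e+6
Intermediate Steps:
z = -2308074 (z = -6*384679 = -2308074)
k = 337 - √1660373/221 (k = 337 - √(1/(-221) + 34) = 337 - √(-1/221 + 34) = 337 - √(7513/221) = 337 - √1660373/221 ≈ 331.17)
J = -21 (J = -119 + 98 = -21)
o(F) = 21 + F (o(F) = F - 1*(-21) = F + 21 = 21 + F)
z + o(k) = -2308074 + (21 + (337 - √1660373/221)) = -2308074 + (358 - √1660373/221) = -2307716 - √1660373/221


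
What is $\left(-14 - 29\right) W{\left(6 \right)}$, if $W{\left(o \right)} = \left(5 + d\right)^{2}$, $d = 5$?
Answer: $-4300$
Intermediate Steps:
$W{\left(o \right)} = 100$ ($W{\left(o \right)} = \left(5 + 5\right)^{2} = 10^{2} = 100$)
$\left(-14 - 29\right) W{\left(6 \right)} = \left(-14 - 29\right) 100 = \left(-43\right) 100 = -4300$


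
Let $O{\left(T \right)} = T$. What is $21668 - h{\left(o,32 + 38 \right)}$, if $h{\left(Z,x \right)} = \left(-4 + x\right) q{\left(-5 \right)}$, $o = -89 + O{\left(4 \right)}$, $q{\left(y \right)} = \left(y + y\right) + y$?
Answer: $22658$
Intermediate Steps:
$q{\left(y \right)} = 3 y$ ($q{\left(y \right)} = 2 y + y = 3 y$)
$o = -85$ ($o = -89 + 4 = -85$)
$h{\left(Z,x \right)} = 60 - 15 x$ ($h{\left(Z,x \right)} = \left(-4 + x\right) 3 \left(-5\right) = \left(-4 + x\right) \left(-15\right) = 60 - 15 x$)
$21668 - h{\left(o,32 + 38 \right)} = 21668 - \left(60 - 15 \left(32 + 38\right)\right) = 21668 - \left(60 - 1050\right) = 21668 - -990 = 21668 + 990 = 22658$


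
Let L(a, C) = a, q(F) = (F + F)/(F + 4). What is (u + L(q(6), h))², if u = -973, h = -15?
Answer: 23609881/25 ≈ 9.4440e+5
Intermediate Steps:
q(F) = 2*F/(4 + F) (q(F) = (2*F)/(4 + F) = 2*F/(4 + F))
(u + L(q(6), h))² = (-973 + 2*6/(4 + 6))² = (-973 + 2*6/10)² = (-973 + 2*6*(⅒))² = (-973 + 6/5)² = (-4859/5)² = 23609881/25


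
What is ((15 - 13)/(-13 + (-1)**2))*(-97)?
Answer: 97/6 ≈ 16.167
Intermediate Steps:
((15 - 13)/(-13 + (-1)**2))*(-97) = (2/(-13 + 1))*(-97) = (2/(-12))*(-97) = (2*(-1/12))*(-97) = -1/6*(-97) = 97/6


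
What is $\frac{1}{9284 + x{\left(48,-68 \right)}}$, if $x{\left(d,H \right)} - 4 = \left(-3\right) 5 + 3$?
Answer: $\frac{1}{9276} \approx 0.00010781$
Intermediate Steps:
$x{\left(d,H \right)} = -8$ ($x{\left(d,H \right)} = 4 + \left(\left(-3\right) 5 + 3\right) = 4 + \left(-15 + 3\right) = 4 - 12 = -8$)
$\frac{1}{9284 + x{\left(48,-68 \right)}} = \frac{1}{9284 - 8} = \frac{1}{9276}$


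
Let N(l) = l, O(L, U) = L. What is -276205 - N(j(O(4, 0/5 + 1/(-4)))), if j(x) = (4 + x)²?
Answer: -276269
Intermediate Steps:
-276205 - N(j(O(4, 0/5 + 1/(-4)))) = -276205 - (4 + 4)² = -276205 - 1*8² = -276205 - 1*64 = -276205 - 64 = -276269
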